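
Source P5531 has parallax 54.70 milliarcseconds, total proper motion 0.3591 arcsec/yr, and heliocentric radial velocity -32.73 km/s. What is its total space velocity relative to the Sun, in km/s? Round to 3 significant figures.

d = 1/p = 1/0.05470″ = 18.282 pc.
v_t = 4.740 μ d = 4.740 × 0.3591 × 18.282 = 31.118 km/s.
v = √(v_r² + v_t²) = √((-32.73)² + 31.118²) = √2039.58 = 45.162 km/s.

45.2 km/s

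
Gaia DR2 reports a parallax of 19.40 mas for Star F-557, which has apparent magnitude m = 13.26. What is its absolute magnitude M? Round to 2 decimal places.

M = 9.70

d = 1/p = 1/0.01940″ = 51.546 pc.
m − M = 5 log₁₀(51.546) − 5 = 8.5610 − 5 = 3.5610.
M = m − (m − M) = 13.26 − 3.5610 = 9.70.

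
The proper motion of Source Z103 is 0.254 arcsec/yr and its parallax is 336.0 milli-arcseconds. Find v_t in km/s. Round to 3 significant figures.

d = 1/p = 1/0.3360″ = 2.9762 pc.
v_t = 4.74 × μ × d = 4.74 × 0.254 × 2.9762 = 3.5832 km/s.

3.58 km/s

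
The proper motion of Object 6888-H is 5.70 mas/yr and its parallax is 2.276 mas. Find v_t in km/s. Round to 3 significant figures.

d = 1/p = 1/0.002276″ = 439.37 pc.
μ = 5.70 mas/yr = 0.00570 ″/yr.
v_t = 4.74 × μ × d = 4.74 × 0.00570 × 439.37 = 11.871 km/s.

11.9 km/s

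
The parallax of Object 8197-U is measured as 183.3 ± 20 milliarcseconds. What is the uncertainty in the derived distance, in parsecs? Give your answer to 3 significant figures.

d = 1/p, so σ_d = σ_p / p².
σ_d = 0.0200 / (0.1833)² = 0.0200 / 0.033599 = 0.59526 pc.

0.595 pc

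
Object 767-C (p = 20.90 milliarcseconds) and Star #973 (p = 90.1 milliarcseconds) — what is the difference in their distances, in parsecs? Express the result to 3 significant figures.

d_A = 1/0.02090″ = 47.847 pc; d_B = 1/0.09010″ = 11.099 pc.
|d_B − d_A| = |11.099 − 47.847| = 36.748 pc.

36.7 pc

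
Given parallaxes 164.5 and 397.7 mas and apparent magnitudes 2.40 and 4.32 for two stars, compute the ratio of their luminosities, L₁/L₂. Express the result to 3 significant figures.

d₁ = 1/p₁ = 1/0.1645″ = 6.079 pc; d₂ = 1/p₂ = 1/0.3977″ = 2.5145 pc.
M₁ = m₁ − 5 log₁₀ d₁ + 5 = 2.40 − 3.9192 + 5 = 3.4808.
M₂ = 4.32 − 2.0023 + 5 = 7.3177.
L₁/L₂ = 10^(0.4(M₂ − M₁)) = 10^(0.4 × 3.8369) = 10^1.53476 = 34.258.

L₁/L₂ = 34.3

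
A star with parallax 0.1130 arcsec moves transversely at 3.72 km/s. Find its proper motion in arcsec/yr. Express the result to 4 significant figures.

d = 1/p = 1/0.1130″ = 8.8496 pc.
μ = v_t / (4.74 d) = 3.72 / (4.74 × 8.8496) = 3.72 / 41.947 = 0.088683 ″/yr.

0.08868 arcsec/yr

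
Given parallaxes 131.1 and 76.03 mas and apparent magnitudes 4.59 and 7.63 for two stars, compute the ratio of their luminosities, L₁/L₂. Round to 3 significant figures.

d₁ = 1/p₁ = 1/0.1311″ = 7.6278 pc; d₂ = 1/p₂ = 1/0.07603″ = 13.153 pc.
M₁ = m₁ − 5 log₁₀ d₁ + 5 = 4.59 − 4.4120 + 5 = 5.1780.
M₂ = 7.63 − 5.5951 + 5 = 7.0349.
L₁/L₂ = 10^(0.4(M₂ − M₁)) = 10^(0.4 × 1.8569) = 10^0.74276 = 5.5304.

L₁/L₂ = 5.53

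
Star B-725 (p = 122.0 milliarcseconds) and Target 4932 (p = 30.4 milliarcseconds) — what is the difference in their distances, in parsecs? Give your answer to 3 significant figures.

d_A = 1/0.1220″ = 8.1967 pc; d_B = 1/0.03040″ = 32.895 pc.
|d_B − d_A| = |32.895 − 8.1967| = 24.698 pc.

24.7 pc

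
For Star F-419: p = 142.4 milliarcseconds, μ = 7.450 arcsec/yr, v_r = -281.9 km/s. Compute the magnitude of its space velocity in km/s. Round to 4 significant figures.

375.5 km/s

d = 1/p = 1/0.1424″ = 7.0225 pc.
v_t = 4.740 μ d = 4.740 × 7.450 × 7.0225 = 247.99 km/s.
v = √(v_r² + v_t²) = √((-281.9)² + 247.99²) = √140967 = 375.46 km/s.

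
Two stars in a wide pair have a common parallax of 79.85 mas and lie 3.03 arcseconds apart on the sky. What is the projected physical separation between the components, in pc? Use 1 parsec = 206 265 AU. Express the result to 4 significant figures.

0.0001840 pc

d = 1/p = 1/0.07985″ = 12.523 pc.
At distance d (pc), an angle of θ arcsec spans θ·d AU: s = 3.03 × 12.523 = 37.945 AU.
= 37.945 / 206265 = 0.00018396 pc.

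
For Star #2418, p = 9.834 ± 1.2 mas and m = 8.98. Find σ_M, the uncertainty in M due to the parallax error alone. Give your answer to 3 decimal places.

M = m − 5 log₁₀ d + 5 = m + 5 log₁₀ p + 5, so ∂M/∂p = 5/(p ln 10).
σ_M = (5/ln 10) · (σ_p/p) = 2.1715 × 1.2/9.834 = 2.1715 × 0.12203 = 0.26499.

σ_M = 0.265 mag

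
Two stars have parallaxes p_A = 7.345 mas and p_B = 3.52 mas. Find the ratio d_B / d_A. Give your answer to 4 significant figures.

Since d = 1/p, d_B/d_A = p_A/p_B.
= 7.345 / 3.52 = 2.0866.

2.087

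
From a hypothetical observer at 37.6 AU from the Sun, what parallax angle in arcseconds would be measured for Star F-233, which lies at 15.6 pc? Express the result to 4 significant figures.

2.410 arcsec

p (arcsec) = B (AU) / d (pc).
p = 37.6 / 15.6 = 2.4103 arcsec.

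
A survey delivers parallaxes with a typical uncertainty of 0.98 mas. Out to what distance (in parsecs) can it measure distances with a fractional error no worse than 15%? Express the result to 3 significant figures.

σ_d/d = σ_p/p, so the condition is σ_p/p ≤ 0.15, i.e. p ≥ σ_p/0.15.
p_min = 0.98/0.15 = 6.5333 mas = 0.0065333 arcsec.
d_max = 1/p_min = 1/0.0065333 = 153.06 pc.

153 pc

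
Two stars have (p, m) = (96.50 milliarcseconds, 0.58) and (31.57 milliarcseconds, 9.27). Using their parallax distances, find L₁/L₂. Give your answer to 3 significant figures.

L₁/L₂ = 320

d₁ = 1/p₁ = 1/0.09650″ = 10.363 pc; d₂ = 1/p₂ = 1/0.03157″ = 31.676 pc.
M₁ = m₁ − 5 log₁₀ d₁ + 5 = 0.58 − 5.0774 + 5 = 0.5026.
M₂ = 9.27 − 7.5037 + 5 = 6.7663.
L₁/L₂ = 10^(0.4(M₂ − M₁)) = 10^(0.4 × 6.2637) = 10^2.50548 = 320.24.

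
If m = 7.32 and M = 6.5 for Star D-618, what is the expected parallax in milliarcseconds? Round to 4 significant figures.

m − M = 7.32 − 6.5 = 0.82.
d = 10^((m−M)/5 + 1) = 10^1.164 = 14.588 pc.
p = 1/d = 1/14.588 = 0.068549 arcsec = 68.549 mas.

68.55 mas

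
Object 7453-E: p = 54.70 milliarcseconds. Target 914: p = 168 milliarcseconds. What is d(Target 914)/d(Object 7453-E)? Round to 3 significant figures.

Since d = 1/p, d_B/d_A = p_A/p_B.
= 54.70 / 168 = 0.3256.

0.326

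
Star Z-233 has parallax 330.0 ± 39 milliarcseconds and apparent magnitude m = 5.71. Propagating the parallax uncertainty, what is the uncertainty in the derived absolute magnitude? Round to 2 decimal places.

σ_M = 0.26 mag

M = m − 5 log₁₀ d + 5 = m + 5 log₁₀ p + 5, so ∂M/∂p = 5/(p ln 10).
σ_M = (5/ln 10) · (σ_p/p) = 2.1715 × 39/330.0 = 2.1715 × 0.11818 = 0.25663.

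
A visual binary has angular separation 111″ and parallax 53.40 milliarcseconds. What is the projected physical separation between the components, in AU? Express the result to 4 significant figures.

2079 AU

d = 1/p = 1/0.05340″ = 18.727 pc.
At distance d (pc), an angle of θ arcsec spans θ·d AU: s = 111 × 18.727 = 2078.7 AU.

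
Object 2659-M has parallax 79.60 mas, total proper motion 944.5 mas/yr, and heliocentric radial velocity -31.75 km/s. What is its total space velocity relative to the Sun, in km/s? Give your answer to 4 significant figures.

d = 1/p = 1/0.07960″ = 12.563 pc.
μ = 944.5 mas/yr = 0.9445 ″/yr.
v_t = 4.740 μ d = 4.740 × 0.9445 × 12.563 = 56.244 km/s.
v = √(v_r² + v_t²) = √((-31.75)² + 56.244²) = √4171.45 = 64.587 km/s.

64.59 km/s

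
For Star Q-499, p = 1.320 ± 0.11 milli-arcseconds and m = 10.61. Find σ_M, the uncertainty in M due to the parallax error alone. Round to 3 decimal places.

σ_M = 0.181 mag

M = m − 5 log₁₀ d + 5 = m + 5 log₁₀ p + 5, so ∂M/∂p = 5/(p ln 10).
σ_M = (5/ln 10) · (σ_p/p) = 2.1715 × 0.11/1.320 = 2.1715 × 0.083333 = 0.18096.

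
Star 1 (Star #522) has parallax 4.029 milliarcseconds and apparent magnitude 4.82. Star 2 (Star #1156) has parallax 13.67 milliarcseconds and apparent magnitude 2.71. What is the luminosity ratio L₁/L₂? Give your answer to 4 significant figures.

d₁ = 1/p₁ = 1/0.004029″ = 248.2 pc; d₂ = 1/p₂ = 1/0.01367″ = 73.153 pc.
M₁ = m₁ − 5 log₁₀ d₁ + 5 = 4.82 − 11.9740 + 5 = -2.1540.
M₂ = 2.71 − 9.3212 + 5 = -1.6112.
L₁/L₂ = 10^(0.4(M₂ − M₁)) = 10^(0.4 × 0.5428) = 10^0.21712 = 1.6486.

L₁/L₂ = 1.649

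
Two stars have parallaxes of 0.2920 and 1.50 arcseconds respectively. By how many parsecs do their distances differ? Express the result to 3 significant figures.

d_A = 1/0.2920″ = 3.4247 pc; d_B = 1/1.500″ = 0.66667 pc.
|d_B − d_A| = |0.66667 − 3.4247| = 2.758 pc.

2.76 pc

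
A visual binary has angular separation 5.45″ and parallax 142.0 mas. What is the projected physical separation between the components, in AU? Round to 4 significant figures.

d = 1/p = 1/0.1420″ = 7.0423 pc.
At distance d (pc), an angle of θ arcsec spans θ·d AU: s = 5.45 × 7.0423 = 38.381 AU.

38.38 AU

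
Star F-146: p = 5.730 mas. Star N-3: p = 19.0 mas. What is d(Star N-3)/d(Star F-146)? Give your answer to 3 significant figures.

Since d = 1/p, d_B/d_A = p_A/p_B.
= 5.730 / 19.0 = 0.30158.

0.302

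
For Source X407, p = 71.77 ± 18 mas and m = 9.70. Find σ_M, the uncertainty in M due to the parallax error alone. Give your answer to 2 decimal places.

M = m − 5 log₁₀ d + 5 = m + 5 log₁₀ p + 5, so ∂M/∂p = 5/(p ln 10).
σ_M = (5/ln 10) · (σ_p/p) = 2.1715 × 18/71.77 = 2.1715 × 0.2508 = 0.54461.

σ_M = 0.54 mag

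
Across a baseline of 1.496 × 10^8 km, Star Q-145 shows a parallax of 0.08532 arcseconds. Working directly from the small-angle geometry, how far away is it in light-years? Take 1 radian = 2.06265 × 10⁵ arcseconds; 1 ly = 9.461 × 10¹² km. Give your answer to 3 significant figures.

θ = 0.08532″ = 0.08532/206265 = 4.1364 × 10^-7 rad.
d = B/θ = (1.496 × 10^8) / (4.1364 × 10^-7) = 3.6167 × 10^14 km = (3.6167 × 10^14) / (9.461 × 10^12) ly = 38.227 ly.

38.2 ly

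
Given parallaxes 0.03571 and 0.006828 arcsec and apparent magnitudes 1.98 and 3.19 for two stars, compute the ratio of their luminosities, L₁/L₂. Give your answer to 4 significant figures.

L₁/L₂ = 0.1114

d₁ = 1/p₁ = 1/0.03571″ = 28.003 pc; d₂ = 1/p₂ = 1/0.006828″ = 146.46 pc.
M₁ = m₁ − 5 log₁₀ d₁ + 5 = 1.98 − 7.2360 + 5 = -0.2560.
M₂ = 3.19 − 10.8286 + 5 = -2.6386.
L₁/L₂ = 10^(0.4(M₂ − M₁)) = 10^(0.4 × (-2.3826)) = 10^(-0.95304) = 0.11142.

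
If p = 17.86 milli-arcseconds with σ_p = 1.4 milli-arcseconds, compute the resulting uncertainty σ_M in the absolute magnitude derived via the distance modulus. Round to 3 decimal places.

M = m − 5 log₁₀ d + 5 = m + 5 log₁₀ p + 5, so ∂M/∂p = 5/(p ln 10).
σ_M = (5/ln 10) · (σ_p/p) = 2.1715 × 1.4/17.86 = 2.1715 × 0.078387 = 0.17022.

σ_M = 0.170 mag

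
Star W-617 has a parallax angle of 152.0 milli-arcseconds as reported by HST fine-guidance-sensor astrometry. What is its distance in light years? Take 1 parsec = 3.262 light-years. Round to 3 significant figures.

p = 152.0 milli-arcseconds = 0.1520 arcsec.
d = 1/p = 1/0.1520 = 6.5789 pc.
In light-years: 6.5789 × 3.262 = 21.46 ly.

21.5 light years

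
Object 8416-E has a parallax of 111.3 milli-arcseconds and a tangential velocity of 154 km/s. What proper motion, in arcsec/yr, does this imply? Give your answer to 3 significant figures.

d = 1/p = 1/0.1113″ = 8.9847 pc.
μ = v_t / (4.74 d) = 154 / (4.74 × 8.9847) = 154 / 42.587 = 3.6161 ″/yr.

3.62 arcsec/yr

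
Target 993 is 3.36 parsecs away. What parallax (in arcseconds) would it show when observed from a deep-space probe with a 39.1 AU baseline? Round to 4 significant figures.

11.64 arcsec

p (arcsec) = B (AU) / d (pc).
p = 39.1 / 3.36 = 11.637 arcsec.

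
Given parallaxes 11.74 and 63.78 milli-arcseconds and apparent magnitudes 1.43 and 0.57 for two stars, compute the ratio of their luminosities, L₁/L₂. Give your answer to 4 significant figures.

d₁ = 1/p₁ = 1/0.01174″ = 85.179 pc; d₂ = 1/p₂ = 1/0.06378″ = 15.679 pc.
M₁ = m₁ − 5 log₁₀ d₁ + 5 = 1.43 − 9.6517 + 5 = -3.2217.
M₂ = 0.57 − 5.9766 + 5 = -0.4066.
L₁/L₂ = 10^(0.4(M₂ − M₁)) = 10^(0.4 × 2.8151) = 10^1.12604 = 13.367.

L₁/L₂ = 13.37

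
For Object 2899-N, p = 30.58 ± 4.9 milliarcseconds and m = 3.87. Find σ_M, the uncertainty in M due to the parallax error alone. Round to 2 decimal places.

σ_M = 0.35 mag

M = m − 5 log₁₀ d + 5 = m + 5 log₁₀ p + 5, so ∂M/∂p = 5/(p ln 10).
σ_M = (5/ln 10) · (σ_p/p) = 2.1715 × 4.9/30.58 = 2.1715 × 0.16024 = 0.34796.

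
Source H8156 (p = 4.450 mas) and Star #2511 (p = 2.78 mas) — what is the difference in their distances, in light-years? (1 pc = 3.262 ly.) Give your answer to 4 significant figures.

440.3 ly

d_A = 1/0.004450″ = 224.72 pc; d_B = 1/0.002780″ = 359.71 pc.
|d_B − d_A| = |359.71 − 224.72| = 134.99 pc = 134.99 × 3.262 ly = 440.34 ly.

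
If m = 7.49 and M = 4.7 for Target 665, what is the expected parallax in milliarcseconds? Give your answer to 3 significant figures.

m − M = 7.49 − 4.7 = 2.79.
d = 10^((m−M)/5 + 1) = 10^1.558 = 36.141 pc.
p = 1/d = 1/36.141 = 0.027669 arcsec = 27.669 mas.

27.7 mas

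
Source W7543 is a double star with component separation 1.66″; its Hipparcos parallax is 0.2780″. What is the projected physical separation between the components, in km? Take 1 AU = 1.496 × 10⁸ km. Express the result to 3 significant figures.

d = 1/p = 1/0.2780″ = 3.5971 pc.
At distance d (pc), an angle of θ arcsec spans θ·d AU: s = 1.66 × 3.5971 = 5.9712 AU.
= 5.9712 × 1.496 × 10⁸ km = 8.9329 × 10^8 km.

8.93 × 10^8 km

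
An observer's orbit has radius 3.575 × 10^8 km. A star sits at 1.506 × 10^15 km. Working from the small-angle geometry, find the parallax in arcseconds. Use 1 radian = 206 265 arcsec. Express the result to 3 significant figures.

θ ≈ B/d = (3.575 × 10^8) / (1.506 × 10^15) = 2.3738 × 10^-7 rad.
In arcseconds: 2.3738 × 10^-7 × 206265 = 0.048963″.

0.0490 arcsec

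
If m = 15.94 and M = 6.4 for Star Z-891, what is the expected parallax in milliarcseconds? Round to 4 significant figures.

m − M = 15.94 − 6.4 = 9.54.
d = 10^((m−M)/5 + 1) = 10^2.908 = 809.1 pc.
p = 1/d = 1/809.1 = 0.0012359 arcsec = 1.2359 mas.

1.236 mas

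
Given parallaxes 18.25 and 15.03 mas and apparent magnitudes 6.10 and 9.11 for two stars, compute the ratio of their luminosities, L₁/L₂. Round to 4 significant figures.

L₁/L₂ = 10.85

d₁ = 1/p₁ = 1/0.01825″ = 54.795 pc; d₂ = 1/p₂ = 1/0.01503″ = 66.534 pc.
M₁ = m₁ − 5 log₁₀ d₁ + 5 = 6.10 − 8.6937 + 5 = 2.4063.
M₂ = 9.11 − 9.1152 + 5 = 4.9948.
L₁/L₂ = 10^(0.4(M₂ − M₁)) = 10^(0.4 × 2.5885) = 10^1.03540 = 10.849.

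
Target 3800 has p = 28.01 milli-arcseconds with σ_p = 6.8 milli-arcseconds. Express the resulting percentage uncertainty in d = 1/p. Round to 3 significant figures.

For d = 1/p, |σ_d/d| = |σ_p/p|.
σ_p/p = 6.8 / 28.01 = 0.24277 = 24.277%.

24.3%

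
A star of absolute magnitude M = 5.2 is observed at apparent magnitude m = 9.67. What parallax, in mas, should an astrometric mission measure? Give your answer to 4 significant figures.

12.76 mas

m − M = 9.67 − 5.2 = 4.47.
d = 10^((m−M)/5 + 1) = 10^1.894 = 78.343 pc.
p = 1/d = 1/78.343 = 0.012764 arcsec = 12.764 mas.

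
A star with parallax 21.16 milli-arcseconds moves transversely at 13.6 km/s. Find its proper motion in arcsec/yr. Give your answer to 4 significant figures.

0.06071 arcsec/yr

d = 1/p = 1/0.02116″ = 47.259 pc.
μ = v_t / (4.74 d) = 13.6 / (4.74 × 47.259) = 13.6 / 224.01 = 0.060712 ″/yr.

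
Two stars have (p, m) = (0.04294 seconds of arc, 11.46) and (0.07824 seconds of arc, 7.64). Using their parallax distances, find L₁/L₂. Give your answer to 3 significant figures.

L₁/L₂ = 0.0984

d₁ = 1/p₁ = 1/0.04294″ = 23.288 pc; d₂ = 1/p₂ = 1/0.07824″ = 12.781 pc.
M₁ = m₁ − 5 log₁₀ d₁ + 5 = 11.46 − 6.8357 + 5 = 9.6243.
M₂ = 7.64 − 5.5328 + 5 = 7.1072.
L₁/L₂ = 10^(0.4(M₂ − M₁)) = 10^(0.4 × (-2.5171)) = 10^(-1.00684) = 0.098437.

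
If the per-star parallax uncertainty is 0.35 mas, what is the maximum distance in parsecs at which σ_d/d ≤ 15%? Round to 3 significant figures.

σ_d/d = σ_p/p, so the condition is σ_p/p ≤ 0.15, i.e. p ≥ σ_p/0.15.
p_min = 0.35/0.15 = 2.3333 mas = 0.0023333 arcsec.
d_max = 1/p_min = 1/0.0023333 = 428.58 pc.

429 pc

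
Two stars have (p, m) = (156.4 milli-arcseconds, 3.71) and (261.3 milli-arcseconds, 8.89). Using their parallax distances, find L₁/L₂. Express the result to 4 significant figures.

L₁/L₂ = 329.5

d₁ = 1/p₁ = 1/0.1564″ = 6.3939 pc; d₂ = 1/p₂ = 1/0.2613″ = 3.827 pc.
M₁ = m₁ − 5 log₁₀ d₁ + 5 = 3.71 − 4.0288 + 5 = 4.6812.
M₂ = 8.89 − 2.9143 + 5 = 10.9757.
L₁/L₂ = 10^(0.4(M₂ − M₁)) = 10^(0.4 × 6.2945) = 10^2.51780 = 329.46.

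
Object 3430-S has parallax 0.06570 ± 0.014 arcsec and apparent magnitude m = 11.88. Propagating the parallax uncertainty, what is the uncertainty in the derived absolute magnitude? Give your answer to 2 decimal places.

M = m − 5 log₁₀ d + 5 = m + 5 log₁₀ p + 5, so ∂M/∂p = 5/(p ln 10).
σ_M = (5/ln 10) · (σ_p/p) = 2.1715 × 0.014/0.06570 = 2.1715 × 0.21309 = 0.46272.

σ_M = 0.46 mag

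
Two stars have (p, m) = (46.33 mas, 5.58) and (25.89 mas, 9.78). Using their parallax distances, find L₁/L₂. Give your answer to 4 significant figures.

L₁/L₂ = 14.95

d₁ = 1/p₁ = 1/0.04633″ = 21.584 pc; d₂ = 1/p₂ = 1/0.02589″ = 38.625 pc.
M₁ = m₁ − 5 log₁₀ d₁ + 5 = 5.58 − 6.6707 + 5 = 3.9093.
M₂ = 9.78 − 7.9343 + 5 = 6.8457.
L₁/L₂ = 10^(0.4(M₂ − M₁)) = 10^(0.4 × 2.9364) = 10^1.17456 = 14.947.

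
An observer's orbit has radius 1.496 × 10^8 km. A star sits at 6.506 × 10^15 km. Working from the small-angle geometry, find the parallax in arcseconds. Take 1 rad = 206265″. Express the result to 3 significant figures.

θ ≈ B/d = (1.496 × 10^8) / (6.506 × 10^15) = 2.2994 × 10^-8 rad.
In arcseconds: 2.2994 × 10^-8 × 206265 = 0.0047429″.

0.00474 arcsec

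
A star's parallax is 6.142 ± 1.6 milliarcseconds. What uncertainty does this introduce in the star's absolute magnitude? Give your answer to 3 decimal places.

M = m − 5 log₁₀ d + 5 = m + 5 log₁₀ p + 5, so ∂M/∂p = 5/(p ln 10).
σ_M = (5/ln 10) · (σ_p/p) = 2.1715 × 1.6/6.142 = 2.1715 × 0.2605 = 0.56568.

σ_M = 0.566 mag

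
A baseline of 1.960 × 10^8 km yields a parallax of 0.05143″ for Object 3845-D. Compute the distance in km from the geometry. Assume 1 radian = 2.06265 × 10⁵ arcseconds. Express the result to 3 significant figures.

θ = 0.05143″ = 0.05143/206265 = 2.4934 × 10^-7 rad.
d = B/θ = (1.960 × 10^8) / (2.4934 × 10^-7) = 7.8608 × 10^14 km.

7.86 × 10^14 km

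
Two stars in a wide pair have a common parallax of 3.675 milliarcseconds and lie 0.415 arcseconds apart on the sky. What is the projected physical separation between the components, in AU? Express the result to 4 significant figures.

112.9 AU

d = 1/p = 1/0.003675″ = 272.11 pc.
At distance d (pc), an angle of θ arcsec spans θ·d AU: s = 0.415 × 272.11 = 112.93 AU.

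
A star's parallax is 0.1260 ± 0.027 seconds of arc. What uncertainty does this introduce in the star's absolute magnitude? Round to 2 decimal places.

σ_M = 0.47 mag

M = m − 5 log₁₀ d + 5 = m + 5 log₁₀ p + 5, so ∂M/∂p = 5/(p ln 10).
σ_M = (5/ln 10) · (σ_p/p) = 2.1715 × 0.027/0.1260 = 2.1715 × 0.21429 = 0.46533.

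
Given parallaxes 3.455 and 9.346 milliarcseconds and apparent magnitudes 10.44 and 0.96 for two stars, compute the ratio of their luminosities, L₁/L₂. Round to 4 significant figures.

L₁/L₂ = 0.001181

d₁ = 1/p₁ = 1/0.003455″ = 289.44 pc; d₂ = 1/p₂ = 1/0.009346″ = 107 pc.
M₁ = m₁ − 5 log₁₀ d₁ + 5 = 10.44 − 12.3078 + 5 = 3.1322.
M₂ = 0.96 − 10.1469 + 5 = -4.1869.
L₁/L₂ = 10^(0.4(M₂ − M₁)) = 10^(0.4 × (-7.3191)) = 10^(-2.92764) = 0.0011813.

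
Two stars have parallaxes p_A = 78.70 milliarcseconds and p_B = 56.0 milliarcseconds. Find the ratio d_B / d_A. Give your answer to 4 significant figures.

Since d = 1/p, d_B/d_A = p_A/p_B.
= 78.70 / 56.0 = 1.4054.

1.405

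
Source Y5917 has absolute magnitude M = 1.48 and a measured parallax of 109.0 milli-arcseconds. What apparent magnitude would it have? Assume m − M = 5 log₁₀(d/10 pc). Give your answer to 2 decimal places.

d = 1/p = 1/0.1090″ = 9.1743 pc.
m − M = 5 log₁₀ d − 5 = 5 log₁₀(9.1743) − 5 = 4.8129 − 5 = -0.1871.
m = M + (m − M) = 1.48 + (-0.1871) = 1.29.

m = 1.29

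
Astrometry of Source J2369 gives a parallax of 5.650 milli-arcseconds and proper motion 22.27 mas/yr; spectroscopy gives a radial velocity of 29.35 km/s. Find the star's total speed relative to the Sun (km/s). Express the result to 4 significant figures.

d = 1/p = 1/0.005650″ = 176.99 pc.
μ = 22.27 mas/yr = 0.02227 ″/yr.
v_t = 4.740 μ d = 4.740 × 0.02227 × 176.99 = 18.683 km/s.
v = √(v_r² + v_t²) = √(29.35² + 18.683²) = √1210.48 = 34.792 km/s.

34.79 km/s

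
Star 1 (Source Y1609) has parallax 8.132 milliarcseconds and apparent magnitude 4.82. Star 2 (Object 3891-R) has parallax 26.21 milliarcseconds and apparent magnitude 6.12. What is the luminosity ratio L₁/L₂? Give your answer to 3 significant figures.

L₁/L₂ = 34.4

d₁ = 1/p₁ = 1/0.008132″ = 122.97 pc; d₂ = 1/p₂ = 1/0.02621″ = 38.153 pc.
M₁ = m₁ − 5 log₁₀ d₁ + 5 = 4.82 − 10.4490 + 5 = -0.6290.
M₂ = 6.12 − 7.9076 + 5 = 3.2124.
L₁/L₂ = 10^(0.4(M₂ − M₁)) = 10^(0.4 × 3.8414) = 10^1.53656 = 34.4.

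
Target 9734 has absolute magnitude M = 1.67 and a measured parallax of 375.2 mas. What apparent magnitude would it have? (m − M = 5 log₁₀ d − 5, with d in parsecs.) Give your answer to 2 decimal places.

m = -1.20

d = 1/p = 1/0.3752″ = 2.6652 pc.
m − M = 5 log₁₀ d − 5 = 5 log₁₀(2.6652) − 5 = 2.1286 − 5 = -2.8714.
m = M + (m − M) = 1.67 + (-2.8714) = -1.20.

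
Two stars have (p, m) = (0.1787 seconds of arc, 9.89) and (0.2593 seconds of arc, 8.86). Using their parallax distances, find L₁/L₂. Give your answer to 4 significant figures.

d₁ = 1/p₁ = 1/0.1787″ = 5.596 pc; d₂ = 1/p₂ = 1/0.2593″ = 3.8565 pc.
M₁ = m₁ − 5 log₁₀ d₁ + 5 = 9.89 − 3.7394 + 5 = 11.1506.
M₂ = 8.86 − 2.9310 + 5 = 10.9290.
L₁/L₂ = 10^(0.4(M₂ − M₁)) = 10^(0.4 × (-0.2216)) = 10^(-0.08864) = 0.81538.

L₁/L₂ = 0.8154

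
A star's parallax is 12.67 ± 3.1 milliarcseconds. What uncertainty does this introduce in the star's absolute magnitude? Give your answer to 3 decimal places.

σ_M = 0.531 mag

M = m − 5 log₁₀ d + 5 = m + 5 log₁₀ p + 5, so ∂M/∂p = 5/(p ln 10).
σ_M = (5/ln 10) · (σ_p/p) = 2.1715 × 3.1/12.67 = 2.1715 × 0.24467 = 0.5313.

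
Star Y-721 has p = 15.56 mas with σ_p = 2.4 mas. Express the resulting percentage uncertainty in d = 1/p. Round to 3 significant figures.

For d = 1/p, |σ_d/d| = |σ_p/p|.
σ_p/p = 2.4 / 15.56 = 0.15424 = 15.424%.

15.4%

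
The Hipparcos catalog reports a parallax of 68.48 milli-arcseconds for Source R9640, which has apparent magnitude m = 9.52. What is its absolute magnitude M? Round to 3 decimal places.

M = 8.698

d = 1/p = 1/0.06848″ = 14.603 pc.
m − M = 5 log₁₀(14.603) − 5 = 5.8222 − 5 = 0.8222.
M = m − (m − M) = 9.52 − 0.8222 = 8.698.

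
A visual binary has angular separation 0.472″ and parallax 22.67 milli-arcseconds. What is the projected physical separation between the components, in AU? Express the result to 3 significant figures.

20.8 AU

d = 1/p = 1/0.02267″ = 44.111 pc.
At distance d (pc), an angle of θ arcsec spans θ·d AU: s = 0.472 × 44.111 = 20.82 AU.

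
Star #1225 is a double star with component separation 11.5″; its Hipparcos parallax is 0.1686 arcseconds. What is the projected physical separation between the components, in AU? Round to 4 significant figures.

68.21 AU

d = 1/p = 1/0.1686″ = 5.9312 pc.
At distance d (pc), an angle of θ arcsec spans θ·d AU: s = 11.5 × 5.9312 = 68.209 AU.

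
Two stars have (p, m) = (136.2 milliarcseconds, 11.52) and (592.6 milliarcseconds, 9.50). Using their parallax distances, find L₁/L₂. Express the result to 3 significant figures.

L₁/L₂ = 2.95

d₁ = 1/p₁ = 1/0.1362″ = 7.3421 pc; d₂ = 1/p₂ = 1/0.5926″ = 1.6875 pc.
M₁ = m₁ − 5 log₁₀ d₁ + 5 = 11.52 − 4.3291 + 5 = 12.1909.
M₂ = 9.50 − 1.1362 + 5 = 13.3638.
L₁/L₂ = 10^(0.4(M₂ − M₁)) = 10^(0.4 × 1.1729) = 10^0.46916 = 2.9455.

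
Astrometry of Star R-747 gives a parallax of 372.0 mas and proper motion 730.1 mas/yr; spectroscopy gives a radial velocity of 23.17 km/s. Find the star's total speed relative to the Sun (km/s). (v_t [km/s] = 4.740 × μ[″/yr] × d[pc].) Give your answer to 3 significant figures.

25.0 km/s

d = 1/p = 1/0.3720″ = 2.6882 pc.
μ = 730.1 mas/yr = 0.7301 ″/yr.
v_t = 4.740 μ d = 4.740 × 0.7301 × 2.6882 = 9.303 km/s.
v = √(v_r² + v_t²) = √(23.17² + 9.303²) = √623.395 = 24.968 km/s.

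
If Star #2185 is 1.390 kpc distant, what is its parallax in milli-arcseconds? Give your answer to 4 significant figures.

0.7194 mas

d = 1.390 kpc = 1390 pc.
p = 1/d = 1/1390 = 0.00071942 arcsec.
= 0.00071942 × 1000 = 0.71942 mas.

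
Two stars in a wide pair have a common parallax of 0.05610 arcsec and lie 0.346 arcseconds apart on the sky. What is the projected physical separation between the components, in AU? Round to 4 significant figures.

d = 1/p = 1/0.05610″ = 17.825 pc.
At distance d (pc), an angle of θ arcsec spans θ·d AU: s = 0.346 × 17.825 = 6.1675 AU.

6.168 AU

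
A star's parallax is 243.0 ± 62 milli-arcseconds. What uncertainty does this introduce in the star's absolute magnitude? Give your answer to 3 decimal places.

σ_M = 0.554 mag

M = m − 5 log₁₀ d + 5 = m + 5 log₁₀ p + 5, so ∂M/∂p = 5/(p ln 10).
σ_M = (5/ln 10) · (σ_p/p) = 2.1715 × 62/243.0 = 2.1715 × 0.25514 = 0.55404.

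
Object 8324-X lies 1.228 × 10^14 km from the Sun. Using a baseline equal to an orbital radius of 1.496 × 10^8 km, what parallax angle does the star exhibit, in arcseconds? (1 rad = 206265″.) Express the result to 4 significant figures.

θ ≈ B/d = (1.496 × 10^8) / (1.228 × 10^14) = 1.2182 × 10^-6 rad.
In arcseconds: 1.2182 × 10^-6 × 206265 = 0.25127″.

0.2513 arcsec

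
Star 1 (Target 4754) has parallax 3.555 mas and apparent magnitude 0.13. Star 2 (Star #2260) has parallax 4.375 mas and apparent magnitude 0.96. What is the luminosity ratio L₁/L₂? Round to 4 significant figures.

d₁ = 1/p₁ = 1/0.003555″ = 281.29 pc; d₂ = 1/p₂ = 1/0.004375″ = 228.57 pc.
M₁ = m₁ − 5 log₁₀ d₁ + 5 = 0.13 − 12.2458 + 5 = -7.1158.
M₂ = 0.96 − 11.7951 + 5 = -5.8351.
L₁/L₂ = 10^(0.4(M₂ − M₁)) = 10^(0.4 × 1.2807) = 10^0.51228 = 3.253.

L₁/L₂ = 3.253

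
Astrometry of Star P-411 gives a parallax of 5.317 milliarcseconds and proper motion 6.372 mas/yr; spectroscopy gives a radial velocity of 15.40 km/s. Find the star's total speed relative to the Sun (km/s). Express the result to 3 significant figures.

d = 1/p = 1/0.005317″ = 188.08 pc.
μ = 6.372 mas/yr = 0.006372 ″/yr.
v_t = 4.740 μ d = 4.740 × 0.006372 × 188.08 = 5.6806 km/s.
v = √(v_r² + v_t²) = √(15.40² + 5.6806²) = √269.429 = 16.414 km/s.

16.4 km/s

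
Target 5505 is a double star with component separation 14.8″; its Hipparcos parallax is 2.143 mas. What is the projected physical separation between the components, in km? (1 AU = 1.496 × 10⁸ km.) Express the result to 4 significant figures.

1.033 × 10^12 km

d = 1/p = 1/0.002143″ = 466.64 pc.
At distance d (pc), an angle of θ arcsec spans θ·d AU: s = 14.8 × 466.64 = 6906.3 AU.
= 6906.3 × 1.496 × 10⁸ km = 1.0332 × 10^12 km.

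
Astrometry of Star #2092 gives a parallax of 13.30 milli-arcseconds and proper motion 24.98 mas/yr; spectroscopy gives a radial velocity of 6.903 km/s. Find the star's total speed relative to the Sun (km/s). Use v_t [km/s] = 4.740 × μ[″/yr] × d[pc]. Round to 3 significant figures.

d = 1/p = 1/0.01330″ = 75.188 pc.
μ = 24.98 mas/yr = 0.02498 ″/yr.
v_t = 4.740 μ d = 4.740 × 0.02498 × 75.188 = 8.9027 km/s.
v = √(v_r² + v_t²) = √(6.903² + 8.9027²) = √126.909 = 11.265 km/s.

11.3 km/s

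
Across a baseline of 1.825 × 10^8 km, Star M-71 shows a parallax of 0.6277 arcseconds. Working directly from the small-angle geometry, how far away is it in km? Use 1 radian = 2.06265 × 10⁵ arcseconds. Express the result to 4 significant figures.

θ = 0.6277″ = 0.6277/206265 = 3.0432 × 10^-6 rad.
d = B/θ = (1.825 × 10^8) / (3.0432 × 10^-6) = 5.9970 × 10^13 km.

5.997 × 10^13 km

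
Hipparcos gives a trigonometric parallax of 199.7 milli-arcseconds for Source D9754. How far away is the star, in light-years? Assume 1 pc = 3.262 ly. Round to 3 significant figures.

p = 199.7 milli-arcseconds = 0.1997 arcsec.
d = 1/p = 1/0.1997 = 5.0075 pc.
In light-years: 5.0075 × 3.262 = 16.334 ly.

16.3 light years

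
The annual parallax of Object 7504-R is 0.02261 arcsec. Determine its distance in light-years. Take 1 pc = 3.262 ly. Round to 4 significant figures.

144.3 light years

d = 1/p = 1/0.02261 = 44.228 pc.
In light-years: 44.228 × 3.262 = 144.27 ly.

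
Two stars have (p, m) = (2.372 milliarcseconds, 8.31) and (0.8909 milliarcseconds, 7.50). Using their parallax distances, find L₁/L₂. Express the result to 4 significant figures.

L₁/L₂ = 0.06690

d₁ = 1/p₁ = 1/0.002372″ = 421.59 pc; d₂ = 1/p₂ = 1/0.0008909″ = 1122.5 pc.
M₁ = m₁ − 5 log₁₀ d₁ + 5 = 8.31 − 13.1245 + 5 = 0.1855.
M₂ = 7.50 − 15.2509 + 5 = -2.7509.
L₁/L₂ = 10^(0.4(M₂ − M₁)) = 10^(0.4 × (-2.9364)) = 10^(-1.17456) = 0.066902.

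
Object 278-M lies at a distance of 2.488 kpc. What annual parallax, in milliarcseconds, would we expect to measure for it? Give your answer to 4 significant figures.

d = 2.488 kpc = 2488 pc.
p = 1/d = 1/2488 = 0.00040193 arcsec.
= 0.00040193 × 1000 = 0.40193 mas.

0.4019 mas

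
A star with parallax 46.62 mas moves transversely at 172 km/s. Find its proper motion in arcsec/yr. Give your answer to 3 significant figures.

d = 1/p = 1/0.04662″ = 21.45 pc.
μ = v_t / (4.74 d) = 172 / (4.74 × 21.45) = 172 / 101.67 = 1.6917 ″/yr.

1.69 arcsec/yr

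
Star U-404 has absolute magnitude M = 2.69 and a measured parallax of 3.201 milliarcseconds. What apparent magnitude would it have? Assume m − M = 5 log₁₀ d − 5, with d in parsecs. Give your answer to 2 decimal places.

m = 10.16

d = 1/p = 1/0.003201″ = 312.4 pc.
m − M = 5 log₁₀ d − 5 = 5 log₁₀(312.4) − 5 = 12.4736 − 5 = 7.4736.
m = M + (m − M) = 2.69 + 7.4736 = 10.16.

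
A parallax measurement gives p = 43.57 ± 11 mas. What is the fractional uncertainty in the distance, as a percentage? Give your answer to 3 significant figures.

25.2%

For d = 1/p, |σ_d/d| = |σ_p/p|.
σ_p/p = 11 / 43.57 = 0.25247 = 25.247%.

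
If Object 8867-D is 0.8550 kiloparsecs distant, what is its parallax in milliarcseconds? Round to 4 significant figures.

1.170 mas

d = 0.8550 kpc = 855 pc.
p = 1/d = 1/855 = 0.0011696 arcsec.
= 0.0011696 × 1000 = 1.1696 mas.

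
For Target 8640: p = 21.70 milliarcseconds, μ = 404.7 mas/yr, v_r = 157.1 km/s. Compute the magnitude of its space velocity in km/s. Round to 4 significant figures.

180.3 km/s

d = 1/p = 1/0.02170″ = 46.083 pc.
μ = 404.7 mas/yr = 0.4047 ″/yr.
v_t = 4.740 μ d = 4.740 × 0.4047 × 46.083 = 88.4 km/s.
v = √(v_r² + v_t²) = √(157.1² + 88.4²) = √32495 = 180.26 km/s.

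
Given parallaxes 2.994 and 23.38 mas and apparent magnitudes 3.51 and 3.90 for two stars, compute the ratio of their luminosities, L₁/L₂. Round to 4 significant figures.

L₁/L₂ = 87.33

d₁ = 1/p₁ = 1/0.002994″ = 334 pc; d₂ = 1/p₂ = 1/0.02338″ = 42.772 pc.
M₁ = m₁ − 5 log₁₀ d₁ + 5 = 3.51 − 12.6187 + 5 = -4.1087.
M₂ = 3.90 − 8.1558 + 5 = 0.7442.
L₁/L₂ = 10^(0.4(M₂ − M₁)) = 10^(0.4 × 4.8529) = 10^1.94116 = 87.329.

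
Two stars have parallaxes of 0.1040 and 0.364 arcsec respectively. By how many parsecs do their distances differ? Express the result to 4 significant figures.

6.868 pc

d_A = 1/0.1040″ = 9.6154 pc; d_B = 1/0.3640″ = 2.7473 pc.
|d_B − d_A| = |2.7473 − 9.6154| = 6.8681 pc.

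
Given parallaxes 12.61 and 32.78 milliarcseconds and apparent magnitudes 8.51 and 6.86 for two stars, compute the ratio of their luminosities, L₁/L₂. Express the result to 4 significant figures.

L₁/L₂ = 1.478

d₁ = 1/p₁ = 1/0.01261″ = 79.302 pc; d₂ = 1/p₂ = 1/0.03278″ = 30.506 pc.
M₁ = m₁ − 5 log₁₀ d₁ + 5 = 8.51 − 9.4964 + 5 = 4.0136.
M₂ = 6.86 − 7.4219 + 5 = 4.4381.
L₁/L₂ = 10^(0.4(M₂ − M₁)) = 10^(0.4 × 0.4245) = 10^0.16980 = 1.4784.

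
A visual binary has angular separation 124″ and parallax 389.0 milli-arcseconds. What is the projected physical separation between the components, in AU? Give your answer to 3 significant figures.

319 AU

d = 1/p = 1/0.3890″ = 2.5707 pc.
At distance d (pc), an angle of θ arcsec spans θ·d AU: s = 124 × 2.5707 = 318.77 AU.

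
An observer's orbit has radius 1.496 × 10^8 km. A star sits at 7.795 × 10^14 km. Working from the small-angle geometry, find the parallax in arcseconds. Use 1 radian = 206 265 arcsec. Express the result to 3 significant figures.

0.0396 arcsec

θ ≈ B/d = (1.496 × 10^8) / (7.795 × 10^14) = 1.9192 × 10^-7 rad.
In arcseconds: 1.9192 × 10^-7 × 206265 = 0.039586″.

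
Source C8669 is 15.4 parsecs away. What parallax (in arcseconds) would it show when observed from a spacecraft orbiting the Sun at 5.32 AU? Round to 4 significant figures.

p (arcsec) = B (AU) / d (pc).
p = 5.32 / 15.4 = 0.34545 arcsec.

0.3455 arcsec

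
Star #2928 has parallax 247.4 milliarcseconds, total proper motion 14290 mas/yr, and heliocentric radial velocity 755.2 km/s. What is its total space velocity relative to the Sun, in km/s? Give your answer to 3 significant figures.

d = 1/p = 1/0.2474″ = 4.042 pc.
μ = 14290 mas/yr = 14.29 ″/yr.
v_t = 4.740 μ d = 4.740 × 14.29 × 4.042 = 273.78 km/s.
v = √(v_r² + v_t²) = √(755.2² + 273.78²) = √645283 = 803.3 km/s.

803 km/s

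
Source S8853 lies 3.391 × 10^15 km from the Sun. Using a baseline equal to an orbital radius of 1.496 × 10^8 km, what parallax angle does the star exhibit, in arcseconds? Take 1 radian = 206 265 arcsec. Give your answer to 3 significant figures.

0.00910 arcsec

θ ≈ B/d = (1.496 × 10^8) / (3.391 × 10^15) = 4.4117 × 10^-8 rad.
In arcseconds: 4.4117 × 10^-8 × 206265 = 0.0090998″.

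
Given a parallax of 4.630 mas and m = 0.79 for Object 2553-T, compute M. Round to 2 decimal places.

M = -5.88

d = 1/p = 1/0.004630″ = 215.98 pc.
m − M = 5 log₁₀(215.98) − 5 = 11.6721 − 5 = 6.6721.
M = m − (m − M) = 0.79 − 6.6721 = -5.88.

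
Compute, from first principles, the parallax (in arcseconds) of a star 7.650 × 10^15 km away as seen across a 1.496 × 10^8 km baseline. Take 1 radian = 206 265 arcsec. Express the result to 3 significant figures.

0.00403 arcsec

θ ≈ B/d = (1.496 × 10^8) / (7.650 × 10^15) = 1.9556 × 10^-8 rad.
In arcseconds: 1.9556 × 10^-8 × 206265 = 0.0040337″.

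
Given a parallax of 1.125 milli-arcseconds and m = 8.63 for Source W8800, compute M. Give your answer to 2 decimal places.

M = -1.11

d = 1/p = 1/0.001125″ = 888.89 pc.
m − M = 5 log₁₀(888.89) − 5 = 14.7442 − 5 = 9.7442.
M = m − (m − M) = 8.63 − 9.7442 = -1.11.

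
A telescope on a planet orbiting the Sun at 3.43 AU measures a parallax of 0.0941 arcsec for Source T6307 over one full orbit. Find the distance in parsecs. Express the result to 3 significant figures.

36.5 pc

With baseline B (in AU) and parallax p (in arcsec), d = B/p parsecs.
d = 3.43 / 0.0941 = 36.451 pc.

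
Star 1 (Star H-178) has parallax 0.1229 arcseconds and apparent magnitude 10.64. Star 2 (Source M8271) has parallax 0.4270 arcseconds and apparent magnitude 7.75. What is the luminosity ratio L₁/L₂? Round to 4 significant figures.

L₁/L₂ = 0.8429

d₁ = 1/p₁ = 1/0.1229″ = 8.1367 pc; d₂ = 1/p₂ = 1/0.4270″ = 2.3419 pc.
M₁ = m₁ − 5 log₁₀ d₁ + 5 = 10.64 − 4.5522 + 5 = 11.0878.
M₂ = 7.75 − 1.8478 + 5 = 10.9022.
L₁/L₂ = 10^(0.4(M₂ − M₁)) = 10^(0.4 × (-0.1856)) = 10^(-0.07424) = 0.84287.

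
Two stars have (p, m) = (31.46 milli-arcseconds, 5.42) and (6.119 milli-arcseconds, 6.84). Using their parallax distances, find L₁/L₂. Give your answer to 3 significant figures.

d₁ = 1/p₁ = 1/0.03146″ = 31.786 pc; d₂ = 1/p₂ = 1/0.006119″ = 163.43 pc.
M₁ = m₁ − 5 log₁₀ d₁ + 5 = 5.42 − 7.5112 + 5 = 2.9088.
M₂ = 6.84 − 11.0667 + 5 = 0.7733.
L₁/L₂ = 10^(0.4(M₂ − M₁)) = 10^(0.4 × (-2.1355)) = 10^(-0.85420) = 0.13989.

L₁/L₂ = 0.140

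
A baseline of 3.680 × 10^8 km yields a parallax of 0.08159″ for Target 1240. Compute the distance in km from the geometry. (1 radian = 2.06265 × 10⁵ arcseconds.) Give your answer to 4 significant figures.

9.303 × 10^14 km

θ = 0.08159″ = 0.08159/206265 = 3.9556 × 10^-7 rad.
d = B/θ = (3.680 × 10^8) / (3.9556 × 10^-7) = 9.3033 × 10^14 km.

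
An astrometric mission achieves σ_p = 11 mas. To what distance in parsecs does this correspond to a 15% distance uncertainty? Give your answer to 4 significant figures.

σ_d/d = σ_p/p, so the condition is σ_p/p ≤ 0.15, i.e. p ≥ σ_p/0.15.
p_min = 11/0.15 = 73.333 mas = 0.073333 arcsec.
d_max = 1/p_min = 1/0.073333 = 13.636 pc.

13.64 pc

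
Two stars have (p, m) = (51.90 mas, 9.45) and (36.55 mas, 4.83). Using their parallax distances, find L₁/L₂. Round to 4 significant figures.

d₁ = 1/p₁ = 1/0.05190″ = 19.268 pc; d₂ = 1/p₂ = 1/0.03655″ = 27.36 pc.
M₁ = m₁ − 5 log₁₀ d₁ + 5 = 9.45 − 6.4242 + 5 = 8.0258.
M₂ = 4.83 − 7.1856 + 5 = 2.6444.
L₁/L₂ = 10^(0.4(M₂ − M₁)) = 10^(0.4 × (-5.3814)) = 10^(-2.15256) = 0.0070378.

L₁/L₂ = 0.007038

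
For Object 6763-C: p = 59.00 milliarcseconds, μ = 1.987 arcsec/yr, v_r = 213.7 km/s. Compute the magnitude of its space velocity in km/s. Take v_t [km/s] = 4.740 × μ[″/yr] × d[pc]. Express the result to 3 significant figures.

d = 1/p = 1/0.05900″ = 16.949 pc.
v_t = 4.740 μ d = 4.740 × 1.987 × 16.949 = 159.63 km/s.
v = √(v_r² + v_t²) = √(213.7² + 159.63²) = √71149.4 = 266.74 km/s.

267 km/s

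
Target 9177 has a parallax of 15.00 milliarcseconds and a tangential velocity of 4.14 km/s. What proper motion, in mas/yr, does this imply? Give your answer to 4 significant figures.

d = 1/p = 1/0.01500″ = 66.667 pc.
μ = v_t / (4.74 d) = 4.14 / (4.74 × 66.667) = 4.14 / 316 = 0.013101 ″/yr = 13.101 mas/yr.

13.10 mas/yr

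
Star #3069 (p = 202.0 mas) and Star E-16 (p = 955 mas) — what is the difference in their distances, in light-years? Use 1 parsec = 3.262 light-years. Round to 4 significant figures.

d_A = 1/0.2020″ = 4.9505 pc; d_B = 1/0.9550″ = 1.0471 pc.
|d_B − d_A| = |1.0471 − 4.9505| = 3.9034 pc = 3.9034 × 3.262 ly = 12.733 ly.

12.73 ly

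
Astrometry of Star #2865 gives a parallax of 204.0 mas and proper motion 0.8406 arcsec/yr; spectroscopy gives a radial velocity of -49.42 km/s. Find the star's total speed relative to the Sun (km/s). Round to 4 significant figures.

53.14 km/s

d = 1/p = 1/0.2040″ = 4.902 pc.
v_t = 4.740 μ d = 4.740 × 0.8406 × 4.902 = 19.532 km/s.
v = √(v_r² + v_t²) = √((-49.42)² + 19.532²) = √2823.84 = 53.14 km/s.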